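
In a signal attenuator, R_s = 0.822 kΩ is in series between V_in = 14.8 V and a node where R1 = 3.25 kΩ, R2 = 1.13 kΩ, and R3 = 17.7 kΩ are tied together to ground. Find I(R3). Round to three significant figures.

I ≈ 0.413 mA

Parallel bank: R_p = 1/(1/3.25 + 1/1.13 + 1/17.7) = 0.8005 kΩ.
Node voltage V_A = V_in · R_p/(R_s + R_p) = 14.8 × 0.4934 = 7.302 V.
Branch current I = V_A/R3 = 7.302/17.7 = 0.4126 mA.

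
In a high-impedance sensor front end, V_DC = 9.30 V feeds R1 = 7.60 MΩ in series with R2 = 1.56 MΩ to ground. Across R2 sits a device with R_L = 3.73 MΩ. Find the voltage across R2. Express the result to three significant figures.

First combine the lower leg with the load: R2 ‖ R_L = 1.100 MΩ.
Then V_out = V_DC · R2'/(R1 + R2') = 9.30 × 1.100/8.700 = 1.176 V.

V_out ≈ 1.18 V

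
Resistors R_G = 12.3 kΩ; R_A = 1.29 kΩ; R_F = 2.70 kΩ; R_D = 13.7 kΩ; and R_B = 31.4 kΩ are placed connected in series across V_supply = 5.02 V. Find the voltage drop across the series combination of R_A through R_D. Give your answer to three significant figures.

V ≈ 1.45 V

ΣR = 12.3 + 1.29 + 2.70 + 13.7 + 31.4 = 61.39 kΩ.
R_{R_A..R_D} = 1.29 + 2.70 + 13.7 = 17.69 kΩ.
Voltage divider: V = V_supply · (17.69 / 61.39) = 5.02 × 0.2882 = 1.447 V.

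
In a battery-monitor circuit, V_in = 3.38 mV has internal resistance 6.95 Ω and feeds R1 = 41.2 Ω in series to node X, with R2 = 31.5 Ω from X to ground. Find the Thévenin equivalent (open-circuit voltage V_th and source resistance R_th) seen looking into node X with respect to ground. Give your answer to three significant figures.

V_th ≈ 1.34 mV, R_th ≈ 19.0 Ω

R1' = 6.95 + 41.2 = 48.15 Ω (source resistance + R1).
V_th is the unloaded tap voltage: V_in · R2/(R1'+R2) = 3.38 × 0.3955 = 1.337 mV.
With V_in suppressed (replaced by a short), R_th = R1' ‖ R2 = (48.15 × 31.5)/(48.15 + 31.5) = 19.04 Ω.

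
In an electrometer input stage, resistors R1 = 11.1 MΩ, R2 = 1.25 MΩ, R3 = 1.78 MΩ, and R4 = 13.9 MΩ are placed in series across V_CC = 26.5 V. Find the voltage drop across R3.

V ≈ 1.68 V

Total series resistance ΣR = 11.1 + 1.25 + 1.78 + 13.9 = 28.03 MΩ.
Voltage divider: V = V_CC · (1.780 / 28.03) = 26.5 × 0.06350 = 1.683 V.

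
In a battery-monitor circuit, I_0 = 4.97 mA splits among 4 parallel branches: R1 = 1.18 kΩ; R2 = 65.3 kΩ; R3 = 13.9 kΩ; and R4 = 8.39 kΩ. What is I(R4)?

Total conductance ΣG = 1/1.18 + 1/65.3 + 1/13.9 + 1/8.39 = 1.054 (units of 1/kΩ).
R4 takes the fraction G_k/ΣG = 0.1192/1.054 = 0.1131, so I = 4.97 × 0.1131 = 0.5621 mA.

I ≈ 0.562 mA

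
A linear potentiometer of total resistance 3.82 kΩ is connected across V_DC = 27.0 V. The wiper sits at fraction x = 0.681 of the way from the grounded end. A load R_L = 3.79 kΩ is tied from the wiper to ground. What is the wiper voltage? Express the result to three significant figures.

Lower segment x·R_p = 2.601 kΩ; upper segment (1−x)·R_p = 1.219 kΩ.
R_L loads the lower segment: effective lower R = 1.543 kΩ.
Then V_out = V_DC · 1.543/(1.219 + 1.543) = 15.08 V.

V_out ≈ 15.1 V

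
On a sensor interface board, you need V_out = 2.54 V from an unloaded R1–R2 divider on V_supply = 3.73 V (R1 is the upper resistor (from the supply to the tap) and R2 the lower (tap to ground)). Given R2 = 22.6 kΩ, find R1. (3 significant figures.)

V_out/V_supply = R2/(R1+R2) = 0.6810.
Rearranging, R1 = R2·(1−k)/k = 22.6 × 0.4685 = 10.59 kΩ.

R1 ≈ 10.6 kΩ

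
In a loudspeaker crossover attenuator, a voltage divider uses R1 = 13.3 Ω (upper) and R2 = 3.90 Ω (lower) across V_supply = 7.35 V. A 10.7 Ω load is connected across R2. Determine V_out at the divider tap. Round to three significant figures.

V_out ≈ 1.30 V

R2 ‖ R_L = (3.90 × 10.7)/(3.90 + 10.7) = 2.858 Ω.
Voltage divider with the loaded lower leg: V_out = 7.35 × 2.858/(13.3 + 2.858) = 7.35 × 0.1769 = 1.300 V.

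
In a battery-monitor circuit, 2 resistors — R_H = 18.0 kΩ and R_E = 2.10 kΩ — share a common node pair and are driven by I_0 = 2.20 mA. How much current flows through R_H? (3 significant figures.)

Two-branch current divider: I_k = I_0 · R_other/(R_1 + R_2).
So I = 2.20 × 2.10/20.10 = 0.2299 mA.

I ≈ 0.230 mA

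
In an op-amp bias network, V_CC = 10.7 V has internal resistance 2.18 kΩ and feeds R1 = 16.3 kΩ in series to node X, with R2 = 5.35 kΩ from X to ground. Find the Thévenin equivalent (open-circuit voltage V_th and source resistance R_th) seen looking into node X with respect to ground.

R1' = 2.18 + 16.3 = 18.48 kΩ (source resistance + R1).
V_th is the unloaded tap voltage: V_CC · R2/(R1'+R2) = 10.7 × 0.2245 = 2.402 V.
Zeroing V_CC shorts the top of R1' to ground, so R_th = R1' ‖ R2 = 4.149 kΩ.

V_th ≈ 2.40 V, R_th ≈ 4.15 kΩ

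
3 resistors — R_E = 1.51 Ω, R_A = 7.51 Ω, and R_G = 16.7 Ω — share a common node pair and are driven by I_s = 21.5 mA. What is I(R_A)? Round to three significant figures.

I ≈ 3.35 mA

Conductances: ΣG = 1/1.51 + 1/7.51 + 1/16.7 = 0.8553 (1/Ω).
Current divider: I(R_A) = I_s · G_k/ΣG = 21.5 × (0.1332/0.8553) = 21.5 × 0.1557 = 3.347 mA.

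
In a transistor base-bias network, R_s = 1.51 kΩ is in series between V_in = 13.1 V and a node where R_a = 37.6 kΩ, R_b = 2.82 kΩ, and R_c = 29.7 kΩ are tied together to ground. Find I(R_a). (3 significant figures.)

Equivalent of the parallel group: R_p = 2.410 kΩ.
V_A by voltage divider: V_A = 13.1 × 2.410/(1.51 + 2.410) = 8.054 V.
Branch current I = V_A/R_a = 8.054/37.6 = 0.2142 mA.
(Check via current divider: I_total = 3.342 mA; share G_k/ΣG = 0.06411 → same result.)

I ≈ 0.214 mA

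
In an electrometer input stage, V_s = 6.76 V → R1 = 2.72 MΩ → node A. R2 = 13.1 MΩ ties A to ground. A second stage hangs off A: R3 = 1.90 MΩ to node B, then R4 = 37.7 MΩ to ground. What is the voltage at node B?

V_B ≈ 5.04 V

Looking into the second stage from A: R3 + R4 = 39.60 MΩ appears in parallel with R2.
R2 ‖ (R3+R4) = 9.844 MΩ.
V_A = 6.76 × 9.844/(2.72 + 9.844) = 5.296 V.
V_B = V_A × 0.9520 = 5.042 V.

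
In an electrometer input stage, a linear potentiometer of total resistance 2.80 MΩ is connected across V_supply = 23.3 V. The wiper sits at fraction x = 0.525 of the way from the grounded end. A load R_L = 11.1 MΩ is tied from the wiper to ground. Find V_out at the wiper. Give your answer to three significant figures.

Split the track: R_lower = x·R_p = 1.470 MΩ, R_upper = (1−x)·R_p = 1.330 MΩ.
Lower segment in parallel with the load: 1.470 ‖ 11.1 = 1.298 MΩ.
V_out = 23.3 × 1.298/(1.330 + 1.298) = 11.51 V.
(Unloaded: V_out = x·V_supply = 12.2 V.)

V_out ≈ 11.5 V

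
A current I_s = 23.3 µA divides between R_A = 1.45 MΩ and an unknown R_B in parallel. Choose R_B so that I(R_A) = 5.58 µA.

Two-branch current divider: I_A = I_s · R_B/(R_A + R_B).
5.58/23.3 = R_B/(R_A + R_B) → R_B = R_A · (0.2395)/(1 − 0.2395) = 1.45 × 0.3149 = 0.4566 MΩ.

R_B ≈ 0.457 MΩ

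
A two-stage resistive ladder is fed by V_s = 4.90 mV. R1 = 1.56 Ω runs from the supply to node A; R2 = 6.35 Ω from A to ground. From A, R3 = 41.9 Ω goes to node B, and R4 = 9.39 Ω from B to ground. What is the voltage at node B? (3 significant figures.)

Looking into the second stage from A: R3 + R4 = 51.29 Ω appears in parallel with R2.
R2 ‖ (R3+R4) = 5.650 Ω.
First divider: V_A = V_s · 5.650/(1.56 + 5.650) = 3.840 mV.
Stage 2 is unloaded, so V_B = V_A · R4/(R3+R4) = 3.840 × 9.39/51.29 = 0.7030 mV.

V_B ≈ 0.703 mV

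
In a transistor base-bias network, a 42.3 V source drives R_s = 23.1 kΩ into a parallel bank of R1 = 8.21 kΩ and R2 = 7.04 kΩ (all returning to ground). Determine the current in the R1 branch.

Combine the parallel branches: R_p = (1/8.21 + 1/7.04)⁻¹ = 3.790 kΩ.
Node voltage V_A = V_DC · R_p/(R_s + R_p) = 42.3 × 0.1409 = 5.962 V.
I(R1) = V_A / R1 = 5.962/8.21 = 0.7262 mA.

I ≈ 0.726 mA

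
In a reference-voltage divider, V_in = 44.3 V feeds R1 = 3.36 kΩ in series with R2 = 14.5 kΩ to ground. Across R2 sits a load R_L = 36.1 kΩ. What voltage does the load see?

First combine the lower leg with the load: R2 ‖ R_L = 10.34 kΩ.
Voltage divider with the loaded lower leg: V_out = 44.3 × 10.34/(3.36 + 10.34) = 44.3 × 0.7548 = 33.44 V.

V_out ≈ 33.4 V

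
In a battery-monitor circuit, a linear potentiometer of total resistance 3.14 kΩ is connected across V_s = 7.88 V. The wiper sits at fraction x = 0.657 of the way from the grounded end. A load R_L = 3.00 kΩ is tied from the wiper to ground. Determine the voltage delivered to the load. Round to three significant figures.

The pot divides into 1.077 kΩ above the wiper and 2.063 kΩ below.
R_L loads the lower segment: effective lower R = 1.222 kΩ.
Loaded-divider output: V_out = 7.88 × 0.5316 = 4.189 V.
(Unloaded: V_out = x·V_s = 5.18 V.)

V_out ≈ 4.19 V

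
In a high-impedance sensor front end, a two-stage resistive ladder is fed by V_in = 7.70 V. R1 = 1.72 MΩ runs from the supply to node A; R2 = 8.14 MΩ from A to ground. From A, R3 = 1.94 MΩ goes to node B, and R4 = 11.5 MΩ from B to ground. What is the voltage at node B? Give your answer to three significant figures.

V_B ≈ 4.92 V

The second stage (R3 + R4 = 13.44 MΩ) loads node A in parallel with R2.
Effective lower resistance at A: R2 ‖ 13.44 = 5.070 MΩ.
So V_A = 7.70 × 0.7467 = 5.749 V.
V_B = V_A × 0.8557 = 4.919 V.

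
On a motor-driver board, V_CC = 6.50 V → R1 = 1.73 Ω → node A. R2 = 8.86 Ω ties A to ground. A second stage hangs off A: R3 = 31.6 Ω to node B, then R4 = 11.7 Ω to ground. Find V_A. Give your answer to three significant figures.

Node A sees R2 in parallel with the series input of stage 2, R3 + R4 = 43.30 Ω.
Effective lower resistance at A: R2 ‖ 43.30 = 7.355 Ω.
So V_A = 6.50 × 0.8096 = 5.262 V.

V_A ≈ 5.26 V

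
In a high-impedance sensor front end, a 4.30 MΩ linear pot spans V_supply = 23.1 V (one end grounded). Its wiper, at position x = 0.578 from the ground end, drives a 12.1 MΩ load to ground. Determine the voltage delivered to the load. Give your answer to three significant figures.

V_out ≈ 12.3 V

Split the track: R_lower = x·R_p = 2.485 MΩ, R_upper = (1−x)·R_p = 1.815 MΩ.
(x·R_p) ‖ R_L = 2.062 MΩ.
V_out = 23.1 × 2.062/(1.815 + 2.062) = 12.29 V.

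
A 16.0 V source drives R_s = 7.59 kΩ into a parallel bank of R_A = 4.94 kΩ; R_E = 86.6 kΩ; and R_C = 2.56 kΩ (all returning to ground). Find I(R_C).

Combine the parallel branches: R_p = (1/4.94 + 1/86.6 + 1/2.56)⁻¹ = 1.654 kΩ.
V_A = 16.0 × 1.654/9.244 = 2.863 V.
Branch current I = V_A/R_C = 2.863/2.56 = 1.118 mA.
(Check via current divider: I_total = 1.731 mA; share G_k/ΣG = 0.6461 → same result.)

I ≈ 1.12 mA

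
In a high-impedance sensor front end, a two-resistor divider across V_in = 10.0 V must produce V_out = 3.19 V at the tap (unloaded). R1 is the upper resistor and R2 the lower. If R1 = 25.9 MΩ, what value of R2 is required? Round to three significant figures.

R2 ≈ 12.1 MΩ

Required fraction k = V_out/V_in = 0.3190.
R2 = R1 · 0.3190/(1 − 0.3190) = 12.13 MΩ.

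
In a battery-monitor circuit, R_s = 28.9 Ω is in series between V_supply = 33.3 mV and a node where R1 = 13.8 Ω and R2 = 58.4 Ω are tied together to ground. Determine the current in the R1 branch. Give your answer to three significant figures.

I ≈ 0.672 mA

Combine the parallel branches: R_p = (1/13.8 + 1/58.4)⁻¹ = 11.16 Ω.
V_A = 33.3 × 11.16/40.06 = 9.278 mV.
Branch current I = V_A/R1 = 9.278/13.8 = 0.6723 mA.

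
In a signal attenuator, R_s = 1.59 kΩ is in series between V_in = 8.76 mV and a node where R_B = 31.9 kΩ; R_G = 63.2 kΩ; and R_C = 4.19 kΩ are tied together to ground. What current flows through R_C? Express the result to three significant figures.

I ≈ 1.44 µA

Combine the parallel branches: R_p = (1/31.9 + 1/63.2 + 1/4.19)⁻¹ = 3.499 kΩ.
Node voltage V_A = V_in · R_p/(R_s + R_p) = 8.76 × 0.6875 = 6.023 mV.
I(R_C) = V_A / R_C = 6.023/4.19 = 1.437 µA.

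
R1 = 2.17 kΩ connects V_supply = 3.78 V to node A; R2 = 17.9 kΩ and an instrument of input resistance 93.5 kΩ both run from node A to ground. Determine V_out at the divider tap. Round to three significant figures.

V_out ≈ 3.30 V

The load sits in parallel with R2, giving an effective lower resistance R2' = R2·R_L/(R2+R_L) = 15.02 kΩ.
Voltage divider with the loaded lower leg: V_out = 3.78 × 15.02/(2.17 + 15.02) = 3.78 × 0.8738 = 3.303 V.
(Unloaded it would be 3.37 V; the load pulls it down.)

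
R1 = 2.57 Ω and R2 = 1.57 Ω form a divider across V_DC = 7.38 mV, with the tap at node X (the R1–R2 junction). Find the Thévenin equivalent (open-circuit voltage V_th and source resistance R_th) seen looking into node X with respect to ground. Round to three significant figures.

V_th ≈ 2.80 mV, R_th ≈ 0.975 Ω

V_th is the unloaded tap voltage: V_DC · R2/(R1+R2) = 7.38 × 0.3792 = 2.799 mV.
Looking into X with the source shorted: R_th = R1·R2/(R1+R2) = 2.570 × 1.57/4.140 = 0.9746 Ω.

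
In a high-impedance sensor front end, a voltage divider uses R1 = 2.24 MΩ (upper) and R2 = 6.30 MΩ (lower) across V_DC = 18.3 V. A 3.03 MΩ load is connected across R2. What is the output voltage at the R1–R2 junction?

V_out ≈ 8.74 V

The load sits in parallel with R2, giving an effective lower resistance R2' = R2·R_L/(R2+R_L) = 2.046 MΩ.
Now apply the divider: V_out = 18.3 × 0.4774 = 8.736 V.
(Unloaded it would be 13.5 V; the load pulls it down.)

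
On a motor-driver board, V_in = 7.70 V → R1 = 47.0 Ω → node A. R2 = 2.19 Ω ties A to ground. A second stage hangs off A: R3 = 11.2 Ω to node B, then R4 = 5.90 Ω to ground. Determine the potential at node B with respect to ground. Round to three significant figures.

Node A sees R2 in parallel with the series input of stage 2, R3 + R4 = 17.10 Ω.
Effective lower resistance at A: R2 ‖ 17.10 = 1.941 Ω.
V_A = 7.70 × 1.941/(47.0 + 1.941) = 0.3054 V.
Stage 2 is unloaded, so V_B = V_A · R4/(R3+R4) = 0.3054 × 5.90/17.10 = 0.1054 V.

V_B ≈ 0.105 V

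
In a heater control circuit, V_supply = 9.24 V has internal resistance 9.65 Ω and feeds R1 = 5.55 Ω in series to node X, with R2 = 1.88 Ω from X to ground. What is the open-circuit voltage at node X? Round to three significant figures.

R1' = 9.65 + 5.55 = 15.20 Ω (source resistance + R1).
With X open, the divider is unloaded: V_th = 9.24 × 1.88/17.08 = 1.017 V.

V_th ≈ 1.02 V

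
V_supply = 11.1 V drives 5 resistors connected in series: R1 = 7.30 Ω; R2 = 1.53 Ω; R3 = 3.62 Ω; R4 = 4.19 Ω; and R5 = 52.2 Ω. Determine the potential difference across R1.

Series total: ΣR = 7.30 + 1.53 + 3.62 + 4.19 + 52.2 = 68.84 Ω.
V = V_supply · R/ΣR = 11.1 × 0.1060 = 1.177 V.

V ≈ 1.18 V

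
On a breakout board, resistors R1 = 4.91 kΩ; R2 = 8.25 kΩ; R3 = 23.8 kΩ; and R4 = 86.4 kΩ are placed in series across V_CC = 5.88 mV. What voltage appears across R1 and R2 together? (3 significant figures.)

V ≈ 0.627 mV

Total series resistance ΣR = 4.91 + 8.25 + 23.8 + 86.4 = 123.4 kΩ.
R_{R1..R2} = 4.91 + 8.25 = 13.16 kΩ.
Voltage divider: V = V_CC · (13.16 / 123.4) = 5.88 × 0.1067 = 0.6273 mV.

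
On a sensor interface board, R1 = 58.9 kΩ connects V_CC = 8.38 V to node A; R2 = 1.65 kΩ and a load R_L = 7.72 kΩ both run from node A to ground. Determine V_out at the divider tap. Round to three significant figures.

V_out ≈ 0.189 V

R2 ‖ R_L = (1.65 × 7.72)/(1.65 + 7.72) = 1.359 kΩ.
Then V_out = V_CC · R2'/(R1 + R2') = 8.38 × 1.359/60.26 = 0.1891 V.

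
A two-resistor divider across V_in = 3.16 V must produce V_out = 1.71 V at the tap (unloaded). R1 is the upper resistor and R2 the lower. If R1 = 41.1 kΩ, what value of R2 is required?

Required fraction k = V_out/V_in = 0.5411.
R2 = R1 · 0.5411/(1 − 0.5411) = 48.47 kΩ.

R2 ≈ 48.5 kΩ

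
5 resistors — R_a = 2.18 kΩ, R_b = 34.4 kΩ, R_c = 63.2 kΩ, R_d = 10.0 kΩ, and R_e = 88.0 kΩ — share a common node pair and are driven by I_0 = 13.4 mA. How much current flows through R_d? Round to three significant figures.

Conductances: ΣG = 1/2.18 + 1/34.4 + 1/63.2 + 1/10.0 + 1/88.0 = 0.6150 (1/kΩ).
Current divider: I(R_d) = I_0 · G_k/ΣG = 13.4 × (0.1000/0.6150) = 13.4 × 0.1626 = 2.179 mA.

I ≈ 2.18 mA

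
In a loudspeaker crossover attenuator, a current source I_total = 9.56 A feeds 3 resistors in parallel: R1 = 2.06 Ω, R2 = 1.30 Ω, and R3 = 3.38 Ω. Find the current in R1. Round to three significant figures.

I ≈ 2.99 A

ΣG = 1/2.06 + 1/1.30 + 1/3.38 = 1.551.
By the current-divider rule, I = I_total · G_k/ΣG = 9.56 × 0.3131 = 2.993 A.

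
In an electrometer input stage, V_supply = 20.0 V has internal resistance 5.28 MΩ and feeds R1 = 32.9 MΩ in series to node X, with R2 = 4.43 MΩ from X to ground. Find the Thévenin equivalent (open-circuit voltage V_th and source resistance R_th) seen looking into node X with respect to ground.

V_th ≈ 2.08 V, R_th ≈ 3.97 MΩ

R1' = 5.28 + 32.9 = 38.18 MΩ (source resistance + R1).
With X open, the divider is unloaded: V_th = 20.0 × 4.43/42.61 = 2.079 V.
Looking into X with the source shorted: R_th = R1'·R2/(R1'+R2) = 38.18 × 4.43/42.61 = 3.969 MΩ.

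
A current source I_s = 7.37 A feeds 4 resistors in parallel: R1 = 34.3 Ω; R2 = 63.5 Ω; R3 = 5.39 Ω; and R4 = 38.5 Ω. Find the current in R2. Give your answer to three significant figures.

I ≈ 0.453 A

Conductances: ΣG = 1/34.3 + 1/63.5 + 1/5.39 + 1/38.5 = 0.2564 (1/Ω).
By the current-divider rule, I = I_s · G_k/ΣG = 7.37 × 0.06142 = 0.4527 A.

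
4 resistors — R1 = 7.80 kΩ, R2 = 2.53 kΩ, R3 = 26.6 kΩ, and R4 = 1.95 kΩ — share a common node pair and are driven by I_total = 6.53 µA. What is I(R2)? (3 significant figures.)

I ≈ 2.40 µA

ΣG = 1/7.80 + 1/2.53 + 1/26.6 + 1/1.95 = 1.074.
By the current-divider rule, I = I_total · G_k/ΣG = 6.53 × 0.3681 = 2.403 µA.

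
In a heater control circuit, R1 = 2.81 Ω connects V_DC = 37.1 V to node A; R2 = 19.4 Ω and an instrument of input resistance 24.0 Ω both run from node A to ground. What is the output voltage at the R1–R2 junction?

R2 ‖ R_L = (19.4 × 24.0)/(19.4 + 24.0) = 10.73 Ω.
Voltage divider with the loaded lower leg: V_out = 37.1 × 10.73/(2.81 + 10.73) = 37.1 × 0.7924 = 29.40 V.
(Unloaded it would be 32.4 V; the load pulls it down.)

V_out ≈ 29.4 V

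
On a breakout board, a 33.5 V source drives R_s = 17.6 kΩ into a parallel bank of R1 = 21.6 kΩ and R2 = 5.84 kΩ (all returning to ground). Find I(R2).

I ≈ 1.19 mA

Combine the parallel branches: R_p = (1/21.6 + 1/5.84)⁻¹ = 4.597 kΩ.
V_A by voltage divider: V_A = 33.5 × 4.597/(17.6 + 4.597) = 6.938 V.
Branch current I = V_A/R2 = 6.938/5.84 = 1.188 mA.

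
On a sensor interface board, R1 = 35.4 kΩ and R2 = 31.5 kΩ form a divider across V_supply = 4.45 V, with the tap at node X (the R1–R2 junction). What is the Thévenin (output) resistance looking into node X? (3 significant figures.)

Zeroing V_supply shorts the top of R1 to ground, so R_th = R1 ‖ R2 = 16.67 kΩ.

R_th ≈ 16.7 kΩ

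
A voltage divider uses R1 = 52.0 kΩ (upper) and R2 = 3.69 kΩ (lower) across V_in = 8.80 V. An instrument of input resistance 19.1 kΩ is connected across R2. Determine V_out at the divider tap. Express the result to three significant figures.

V_out ≈ 0.494 V

First combine the lower leg with the load: R2 ‖ R_L = 3.093 kΩ.
Then V_out = V_in · R2'/(R1 + R2') = 8.80 × 3.093/55.09 = 0.4940 V.
(Unloaded it would be 0.583 V; the load pulls it down.)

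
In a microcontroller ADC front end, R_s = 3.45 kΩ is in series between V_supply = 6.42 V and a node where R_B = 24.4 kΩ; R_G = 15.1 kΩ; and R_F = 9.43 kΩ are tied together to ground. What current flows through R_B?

Equivalent of the parallel group: R_p = 4.689 kΩ.
V_A by voltage divider: V_A = 6.42 × 4.689/(3.45 + 4.689) = 3.699 V.
Branch current I = V_A/R_B = 3.699/24.4 = 0.1516 mA.
(Equivalently: I_total = 0.7888 mA, then current-divider fraction G_k/ΣG = 0.1922.)

I ≈ 0.152 mA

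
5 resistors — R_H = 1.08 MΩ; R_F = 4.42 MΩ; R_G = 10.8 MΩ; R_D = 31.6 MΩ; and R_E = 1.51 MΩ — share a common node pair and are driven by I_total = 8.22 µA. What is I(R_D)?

I ≈ 0.134 µA

Total conductance ΣG = 1/1.08 + 1/4.42 + 1/10.8 + 1/31.6 + 1/1.51 = 1.939 (units of 1/MΩ).
By the current-divider rule, I = I_total · G_k/ΣG = 8.22 × 0.01632 = 0.1342 µA.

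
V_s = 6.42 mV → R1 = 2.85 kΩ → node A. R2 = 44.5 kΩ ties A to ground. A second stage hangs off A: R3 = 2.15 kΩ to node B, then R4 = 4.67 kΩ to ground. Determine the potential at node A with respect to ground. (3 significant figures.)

V_A ≈ 4.33 mV

The second stage (R3 + R4 = 6.820 kΩ) loads node A in parallel with R2.
Effective lower resistance at A: R2 ‖ 6.820 = 5.914 kΩ.
V_A = 6.42 × 5.914/(2.85 + 5.914) = 4.332 mV.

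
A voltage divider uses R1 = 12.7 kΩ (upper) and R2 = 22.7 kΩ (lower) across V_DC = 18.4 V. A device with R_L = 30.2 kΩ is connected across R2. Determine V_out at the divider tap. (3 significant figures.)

V_out ≈ 9.29 V

The load sits in parallel with R2, giving an effective lower resistance R2' = R2·R_L/(R2+R_L) = 12.96 kΩ.
Then V_out = V_DC · R2'/(R1 + R2') = 18.4 × 12.96/25.66 = 9.293 V.
(Unloaded it would be 11.8 V; the load pulls it down.)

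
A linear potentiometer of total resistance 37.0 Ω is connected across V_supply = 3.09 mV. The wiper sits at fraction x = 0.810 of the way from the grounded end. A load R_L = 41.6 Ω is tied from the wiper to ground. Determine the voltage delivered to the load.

The pot divides into 7.030 Ω above the wiper and 29.97 Ω below.
(x·R_p) ‖ R_L = 17.42 Ω.
Then V_out = V_supply · 17.42/(7.030 + 17.42) = 2.202 mV.

V_out ≈ 2.20 mV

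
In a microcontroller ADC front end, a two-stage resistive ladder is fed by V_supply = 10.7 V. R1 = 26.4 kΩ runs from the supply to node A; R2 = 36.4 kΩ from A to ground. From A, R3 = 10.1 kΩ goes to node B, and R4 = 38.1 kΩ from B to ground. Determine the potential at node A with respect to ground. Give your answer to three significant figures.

V_A ≈ 4.71 V

Node A sees R2 in parallel with the series input of stage 2, R3 + R4 = 48.20 kΩ.
Effective lower resistance at A: R2 ‖ 48.20 = 20.74 kΩ.
So V_A = 10.7 × 0.4399 = 4.707 V.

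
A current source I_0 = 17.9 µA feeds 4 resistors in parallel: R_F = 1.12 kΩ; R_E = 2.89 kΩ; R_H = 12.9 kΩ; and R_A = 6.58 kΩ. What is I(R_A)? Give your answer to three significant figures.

I ≈ 1.85 µA

ΣG = 1/1.12 + 1/2.89 + 1/12.9 + 1/6.58 = 1.468.
R_A takes the fraction G_k/ΣG = 0.1520/1.468 = 0.1035, so I = 17.9 × 0.1035 = 1.853 µA.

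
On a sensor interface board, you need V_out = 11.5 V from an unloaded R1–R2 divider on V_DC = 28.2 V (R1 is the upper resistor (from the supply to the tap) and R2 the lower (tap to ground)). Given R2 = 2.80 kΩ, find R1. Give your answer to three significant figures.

The divider ratio is R2/(R1+R2) = 11.5/28.2 = 0.4078.
R1 = R2·(1/k − 1) = 2.80 × 1.452 = 4.066 kΩ.

R1 ≈ 4.07 kΩ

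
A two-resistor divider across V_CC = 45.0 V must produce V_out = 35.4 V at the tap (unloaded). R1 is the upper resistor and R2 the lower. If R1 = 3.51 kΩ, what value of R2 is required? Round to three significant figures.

R2 ≈ 12.9 kΩ

The divider ratio is R2/(R1+R2) = 35.4/45.0 = 0.7867.
Rearranging, R2 = R1·k/(1−k) = 3.51 × 3.687 = 12.94 kΩ.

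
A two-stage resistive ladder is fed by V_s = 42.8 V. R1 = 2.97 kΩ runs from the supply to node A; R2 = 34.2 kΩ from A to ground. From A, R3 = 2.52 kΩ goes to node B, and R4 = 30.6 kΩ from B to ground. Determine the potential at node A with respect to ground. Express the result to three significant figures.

V_A ≈ 36.4 V

Node A sees R2 in parallel with the series input of stage 2, R3 + R4 = 33.12 kΩ.
R2 ‖ (R3+R4) = 16.83 kΩ.
V_A = 42.8 × 16.83/(2.97 + 16.83) = 36.38 V.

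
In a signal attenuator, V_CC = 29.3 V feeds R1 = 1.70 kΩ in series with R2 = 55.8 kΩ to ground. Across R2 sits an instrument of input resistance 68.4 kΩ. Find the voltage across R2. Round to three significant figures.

R2 ‖ R_L = (55.8 × 68.4)/(55.8 + 68.4) = 30.73 kΩ.
Now apply the divider: V_out = 29.3 × 0.9476 = 27.76 V.
(Unloaded it would be 28.4 V; the load pulls it down.)

V_out ≈ 27.8 V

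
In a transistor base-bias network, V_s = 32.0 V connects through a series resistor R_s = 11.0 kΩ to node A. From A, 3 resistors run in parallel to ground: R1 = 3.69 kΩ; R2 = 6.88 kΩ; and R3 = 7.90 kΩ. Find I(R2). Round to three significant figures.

I ≈ 0.667 mA

Equivalent of the parallel group: R_p = 1.842 kΩ.
Node voltage V_A = V_s · R_p/(R_s + R_p) = 32.0 × 0.1434 = 4.590 V.
Branch current I = V_A/R2 = 4.590/6.88 = 0.6671 mA.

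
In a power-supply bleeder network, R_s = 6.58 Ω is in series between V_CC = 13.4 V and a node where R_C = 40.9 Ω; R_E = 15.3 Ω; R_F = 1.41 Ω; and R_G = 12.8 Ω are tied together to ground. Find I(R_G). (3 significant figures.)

I ≈ 0.155 A

Combine the parallel branches: R_p = (1/40.9 + 1/15.3 + 1/1.41 + 1/12.8)⁻¹ = 1.140 Ω.
V_A by voltage divider: V_A = 13.4 × 1.140/(6.58 + 1.140) = 1.979 V.
Branch current I = V_A/R_G = 1.979/12.8 = 0.1546 A.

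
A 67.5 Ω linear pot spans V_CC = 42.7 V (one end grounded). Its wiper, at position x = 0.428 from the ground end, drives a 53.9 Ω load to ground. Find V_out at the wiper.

V_out ≈ 14.0 V

The pot divides into 38.61 Ω above the wiper and 28.89 Ω below.
(x·R_p) ‖ R_L = 18.81 Ω.
V_out = 42.7 × 18.81/(38.61 + 18.81) = 13.99 V.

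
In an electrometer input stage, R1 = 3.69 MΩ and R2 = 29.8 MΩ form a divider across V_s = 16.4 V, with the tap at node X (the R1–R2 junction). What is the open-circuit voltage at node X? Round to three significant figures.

V_th ≈ 14.6 V

Open-circuit (no load on X): V_th = V_s · R2/(R1 + R2) = 16.4 × 29.8/(3.690 + 29.8) = 14.59 V.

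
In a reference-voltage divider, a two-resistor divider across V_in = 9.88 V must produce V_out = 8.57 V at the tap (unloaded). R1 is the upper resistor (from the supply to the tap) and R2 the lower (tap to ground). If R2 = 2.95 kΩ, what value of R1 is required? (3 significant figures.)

R1 ≈ 0.451 kΩ

V_out/V_in = R2/(R1+R2) = 0.8674.
R1 = R2·(1/k − 1) = 2.95 × 0.1529 = 0.4509 kΩ.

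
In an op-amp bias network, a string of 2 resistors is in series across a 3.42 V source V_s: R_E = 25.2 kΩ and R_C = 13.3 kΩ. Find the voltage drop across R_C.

ΣR = 25.2 + 13.3 = 38.50 kΩ.
By the voltage-divider rule, V = 3.42 × 13.30/38.50 = 1.181 V.

V ≈ 1.18 V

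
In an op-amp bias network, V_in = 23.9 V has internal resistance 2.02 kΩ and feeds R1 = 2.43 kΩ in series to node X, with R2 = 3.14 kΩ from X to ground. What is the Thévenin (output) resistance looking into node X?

R_th ≈ 1.84 kΩ

R1' = 2.02 + 2.43 = 4.450 kΩ (source resistance + R1).
Zeroing V_in shorts the top of R1' to ground, so R_th = R1' ‖ R2 = 1.841 kΩ.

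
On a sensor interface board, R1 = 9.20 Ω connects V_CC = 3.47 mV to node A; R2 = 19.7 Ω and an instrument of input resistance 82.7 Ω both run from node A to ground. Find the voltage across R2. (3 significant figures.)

V_out ≈ 2.20 mV

R2 ‖ R_L = (19.7 × 82.7)/(19.7 + 82.7) = 15.91 Ω.
Then V_out = V_CC · R2'/(R1 + R2') = 3.47 × 15.91/25.11 = 2.199 mV.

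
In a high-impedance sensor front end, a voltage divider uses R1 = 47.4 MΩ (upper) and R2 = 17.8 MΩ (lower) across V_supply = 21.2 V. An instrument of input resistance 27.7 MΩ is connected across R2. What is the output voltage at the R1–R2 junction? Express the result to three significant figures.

The load sits in parallel with R2, giving an effective lower resistance R2' = R2·R_L/(R2+R_L) = 10.84 MΩ.
Now apply the divider: V_out = 21.2 × 0.1861 = 3.945 V.

V_out ≈ 3.94 V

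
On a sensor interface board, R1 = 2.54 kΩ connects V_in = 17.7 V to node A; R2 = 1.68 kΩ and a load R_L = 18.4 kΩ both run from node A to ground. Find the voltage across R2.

V_out ≈ 6.68 V

R2 ‖ R_L = (1.68 × 18.4)/(1.68 + 18.4) = 1.539 kΩ.
Voltage divider with the loaded lower leg: V_out = 17.7 × 1.539/(2.54 + 1.539) = 17.7 × 0.3774 = 6.679 V.
(Unloaded it would be 7.05 V; the load pulls it down.)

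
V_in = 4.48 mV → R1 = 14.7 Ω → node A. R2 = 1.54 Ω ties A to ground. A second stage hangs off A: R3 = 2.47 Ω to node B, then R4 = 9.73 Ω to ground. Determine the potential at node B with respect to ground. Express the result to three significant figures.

V_B ≈ 0.304 mV

The second stage (R3 + R4 = 12.20 Ω) loads node A in parallel with R2.
R2 ‖ (R3+R4) = 1.367 Ω.
So V_A = 4.48 × 0.08510 = 0.3813 mV.
V_B = V_A × 0.7975 = 0.3041 mV.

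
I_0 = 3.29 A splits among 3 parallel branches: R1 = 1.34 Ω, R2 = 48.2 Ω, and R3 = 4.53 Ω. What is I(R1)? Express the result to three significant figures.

ΣG = 1/1.34 + 1/48.2 + 1/4.53 = 0.9878.
Current divider: I(R1) = I_0 · G_k/ΣG = 3.29 × (0.7463/0.9878) = 3.29 × 0.7555 = 2.486 A.

I ≈ 2.49 A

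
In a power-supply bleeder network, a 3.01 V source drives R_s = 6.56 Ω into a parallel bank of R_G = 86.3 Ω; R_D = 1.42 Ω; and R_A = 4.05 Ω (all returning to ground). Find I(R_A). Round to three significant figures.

I ≈ 0.102 A

Parallel bank: R_p = 1/(1/86.3 + 1/1.42 + 1/4.05) = 1.039 Ω.
V_A = 3.01 × 1.039/7.599 = 0.4115 V.
Branch current I = V_A/R_A = 0.4115/4.05 = 0.1016 A.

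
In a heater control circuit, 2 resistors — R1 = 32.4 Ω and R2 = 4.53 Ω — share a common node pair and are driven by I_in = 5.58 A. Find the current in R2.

Two-branch current divider: I_k = I_in · R_other/(R_1 + R_2).
I(R2) = 5.58 × 32.4/(32.4 + 4.53) = 5.58 × 0.8773 = 4.896 A.

I ≈ 4.90 A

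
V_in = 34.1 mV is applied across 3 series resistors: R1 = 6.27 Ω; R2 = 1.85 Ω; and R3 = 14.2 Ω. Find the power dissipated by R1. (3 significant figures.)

P ≈ 14.6 µW

Series current I = V_in/ΣR = 34.1/22.32 = 1.528 mA.
V(R1) = I·R = 9.579 mV; P = V·I = 9.579 × 1.528 = 14.63 µW.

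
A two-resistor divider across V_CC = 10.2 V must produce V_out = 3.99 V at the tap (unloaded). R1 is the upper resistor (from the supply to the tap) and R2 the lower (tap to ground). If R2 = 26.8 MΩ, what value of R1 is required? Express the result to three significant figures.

The divider ratio is R2/(R1+R2) = 3.99/10.2 = 0.3912.
Rearranging, R1 = R2·(1−k)/k = 26.8 × 1.556 = 41.71 MΩ.

R1 ≈ 41.7 MΩ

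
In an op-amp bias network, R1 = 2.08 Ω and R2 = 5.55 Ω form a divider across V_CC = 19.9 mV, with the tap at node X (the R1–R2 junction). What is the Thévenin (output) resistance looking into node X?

R_th ≈ 1.51 Ω

With V_CC suppressed (replaced by a short), R_th = R1 ‖ R2 = (2.080 × 5.55)/(2.080 + 5.55) = 1.513 Ω.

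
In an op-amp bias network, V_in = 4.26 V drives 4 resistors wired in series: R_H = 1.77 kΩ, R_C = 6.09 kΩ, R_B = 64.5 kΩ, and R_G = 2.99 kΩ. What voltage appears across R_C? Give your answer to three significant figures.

V ≈ 0.344 V

ΣR = 1.77 + 6.09 + 64.5 + 2.99 = 75.35 kΩ.
Voltage divider: V = V_in · (6.090 / 75.35) = 4.26 × 0.08082 = 0.3443 V.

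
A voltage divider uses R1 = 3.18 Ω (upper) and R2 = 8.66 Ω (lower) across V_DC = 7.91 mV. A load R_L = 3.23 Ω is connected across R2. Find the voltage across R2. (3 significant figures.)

R2 ‖ R_L = (8.66 × 3.23)/(8.66 + 3.23) = 2.353 Ω.
Voltage divider with the loaded lower leg: V_out = 7.91 × 2.353/(3.18 + 2.353) = 7.91 × 0.4252 = 3.363 mV.
(Unloaded it would be 5.79 mV; the load pulls it down.)

V_out ≈ 3.36 mV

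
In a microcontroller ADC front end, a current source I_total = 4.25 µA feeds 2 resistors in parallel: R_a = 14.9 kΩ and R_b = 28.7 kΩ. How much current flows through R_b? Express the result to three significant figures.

With just two branches, the current splits inversely with resistance.
I(R_b) = 4.25 × 14.9/(14.9 + 28.7) = 4.25 × 0.3417 = 1.452 µA.

I ≈ 1.45 µA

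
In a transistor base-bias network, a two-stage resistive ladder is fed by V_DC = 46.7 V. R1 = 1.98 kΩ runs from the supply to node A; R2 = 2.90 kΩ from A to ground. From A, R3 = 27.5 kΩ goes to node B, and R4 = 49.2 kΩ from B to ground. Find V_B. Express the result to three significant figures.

V_B ≈ 17.5 V

Node A sees R2 in parallel with the series input of stage 2, R3 + R4 = 76.70 kΩ.
R2 ‖ (R3+R4) = 2.794 kΩ.
So V_A = 46.7 × 0.5853 = 27.33 V.
Stage 2 is unloaded, so V_B = V_A · R4/(R3+R4) = 27.33 × 49.2/76.70 = 17.53 V.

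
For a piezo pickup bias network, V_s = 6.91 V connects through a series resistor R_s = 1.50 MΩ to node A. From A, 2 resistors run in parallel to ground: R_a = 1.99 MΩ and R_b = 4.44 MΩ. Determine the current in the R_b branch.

Combine the parallel branches: R_p = (1/1.99 + 1/4.44)⁻¹ = 1.374 MΩ.
Node voltage V_A = V_s · R_p/(R_s + R_p) = 6.91 × 0.4781 = 3.304 V.
Branch current I = V_A/R_b = 3.304/4.44 = 0.7441 µA.
(Equivalently: I_total = 2.404 µA, then current-divider fraction G_k/ΣG = 0.3095.)

I ≈ 0.744 µA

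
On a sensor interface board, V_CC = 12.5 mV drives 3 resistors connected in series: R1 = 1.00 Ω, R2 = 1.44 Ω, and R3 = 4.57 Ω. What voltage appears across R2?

Series total: ΣR = 1.00 + 1.44 + 4.57 = 7.010 Ω.
Voltage divider: V = V_CC · (1.440 / 7.010) = 12.5 × 0.2054 = 2.568 mV.

V ≈ 2.57 mV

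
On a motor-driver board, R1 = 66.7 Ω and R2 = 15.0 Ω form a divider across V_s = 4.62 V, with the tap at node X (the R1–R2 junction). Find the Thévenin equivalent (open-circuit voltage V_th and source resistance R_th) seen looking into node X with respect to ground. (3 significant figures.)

V_th ≈ 0.848 V, R_th ≈ 12.2 Ω

V_th is the unloaded tap voltage: V_s · R2/(R1+R2) = 4.62 × 0.1836 = 0.8482 V.
Looking into X with the source shorted: R_th = R1·R2/(R1+R2) = 66.70 × 15.0/81.70 = 12.25 Ω.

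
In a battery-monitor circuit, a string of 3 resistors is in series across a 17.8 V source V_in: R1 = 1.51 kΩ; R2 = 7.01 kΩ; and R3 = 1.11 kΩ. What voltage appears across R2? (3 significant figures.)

V ≈ 13.0 V

ΣR = 1.51 + 7.01 + 1.11 = 9.630 kΩ.
Voltage divider: V = V_in · (7.010 / 9.630) = 17.8 × 0.7279 = 12.96 V.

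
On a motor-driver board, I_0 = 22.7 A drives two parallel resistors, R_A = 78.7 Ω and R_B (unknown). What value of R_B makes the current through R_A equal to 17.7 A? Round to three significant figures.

In a two-way split, I_A/I_0 = R_B/(R_A + R_B).
With f = 0.7797, R_B = R_A · f/(1−f) = 78.7 × 3.540 = 278.6 Ω.

R_B ≈ 279 Ω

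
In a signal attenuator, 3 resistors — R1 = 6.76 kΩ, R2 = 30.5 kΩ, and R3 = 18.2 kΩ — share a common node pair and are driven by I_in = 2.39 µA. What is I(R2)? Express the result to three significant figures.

Total conductance ΣG = 1/6.76 + 1/30.5 + 1/18.2 = 0.2357 (units of 1/kΩ).
By the current-divider rule, I = I_in · G_k/ΣG = 2.39 × 0.1391 = 0.3325 µA.

I ≈ 0.333 µA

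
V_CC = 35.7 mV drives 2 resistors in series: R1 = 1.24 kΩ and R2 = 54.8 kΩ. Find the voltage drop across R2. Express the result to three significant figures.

Total series resistance ΣR = 1.24 + 54.8 = 56.04 kΩ.
V = V_CC · R/ΣR = 35.7 × 0.9779 = 34.91 mV.

V ≈ 34.9 mV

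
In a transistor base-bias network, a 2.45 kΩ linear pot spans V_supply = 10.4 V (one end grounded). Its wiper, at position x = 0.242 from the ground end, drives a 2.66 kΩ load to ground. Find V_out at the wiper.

Split the track: R_lower = x·R_p = 0.5929 kΩ, R_upper = (1−x)·R_p = 1.857 kΩ.
Lower segment in parallel with the load: 0.5929 ‖ 2.66 = 0.4848 kΩ.
V_out = 10.4 × 0.4848/(1.857 + 0.4848) = 2.153 V.
(Unloaded: V_out = x·V_supply = 2.52 V.)

V_out ≈ 2.15 V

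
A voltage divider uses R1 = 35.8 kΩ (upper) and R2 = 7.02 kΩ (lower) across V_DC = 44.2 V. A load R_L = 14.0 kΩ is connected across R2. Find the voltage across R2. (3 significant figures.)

V_out ≈ 5.11 V

R2 ‖ R_L = (7.02 × 14.0)/(7.02 + 14.0) = 4.676 kΩ.
Then V_out = V_DC · R2'/(R1 + R2') = 44.2 × 4.676/40.48 = 5.106 V.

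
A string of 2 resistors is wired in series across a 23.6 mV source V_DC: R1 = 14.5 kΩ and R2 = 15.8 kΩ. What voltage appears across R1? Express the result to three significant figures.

Total series resistance ΣR = 14.5 + 15.8 = 30.30 kΩ.
By the voltage-divider rule, V = 23.6 × 14.50/30.30 = 11.29 mV.

V ≈ 11.3 mV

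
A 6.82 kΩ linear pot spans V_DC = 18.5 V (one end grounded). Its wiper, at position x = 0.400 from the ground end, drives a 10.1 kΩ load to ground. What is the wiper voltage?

V_out ≈ 6.37 V

Lower segment x·R_p = 2.728 kΩ; upper segment (1−x)·R_p = 4.092 kΩ.
Lower segment in parallel with the load: 2.728 ‖ 10.1 = 2.148 kΩ.
V_out = 18.5 × 2.148/(4.092 + 2.148) = 6.368 V.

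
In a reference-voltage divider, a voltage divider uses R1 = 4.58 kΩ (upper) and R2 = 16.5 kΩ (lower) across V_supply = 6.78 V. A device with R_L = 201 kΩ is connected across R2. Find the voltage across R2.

V_out ≈ 5.21 V

First combine the lower leg with the load: R2 ‖ R_L = 15.25 kΩ.
Then V_out = V_supply · R2'/(R1 + R2') = 6.78 × 15.25/19.83 = 5.214 V.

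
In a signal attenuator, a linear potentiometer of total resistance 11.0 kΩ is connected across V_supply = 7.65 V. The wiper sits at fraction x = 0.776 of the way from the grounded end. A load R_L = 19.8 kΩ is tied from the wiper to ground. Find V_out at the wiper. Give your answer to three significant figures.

V_out ≈ 5.41 V

The pot divides into 2.464 kΩ above the wiper and 8.536 kΩ below.
R_L loads the lower segment: effective lower R = 5.965 kΩ.
Then V_out = V_supply · 5.965/(2.464 + 5.965) = 5.414 V.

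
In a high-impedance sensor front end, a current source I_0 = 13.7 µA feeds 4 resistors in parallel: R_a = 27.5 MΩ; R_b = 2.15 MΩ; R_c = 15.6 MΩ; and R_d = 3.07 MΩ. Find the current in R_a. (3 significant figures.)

I ≈ 0.559 µA

Total conductance ΣG = 1/27.5 + 1/2.15 + 1/15.6 + 1/3.07 = 0.8913 (units of 1/MΩ).
By the current-divider rule, I = I_0 · G_k/ΣG = 13.7 × 0.04080 = 0.5589 µA.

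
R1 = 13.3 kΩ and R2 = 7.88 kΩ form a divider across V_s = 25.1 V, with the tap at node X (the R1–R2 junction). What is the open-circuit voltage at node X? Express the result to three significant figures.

V_th ≈ 9.34 V

With X open, the divider is unloaded: V_th = 25.1 × 7.88/21.18 = 9.338 V.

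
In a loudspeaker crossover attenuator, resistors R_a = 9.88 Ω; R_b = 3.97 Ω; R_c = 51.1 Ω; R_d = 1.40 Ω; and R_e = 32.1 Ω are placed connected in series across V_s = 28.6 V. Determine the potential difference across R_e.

V ≈ 9.33 V

Total series resistance ΣR = 9.88 + 3.97 + 51.1 + 1.40 + 32.1 = 98.45 Ω.
V = V_s · R/ΣR = 28.6 × 0.3261 = 9.325 V.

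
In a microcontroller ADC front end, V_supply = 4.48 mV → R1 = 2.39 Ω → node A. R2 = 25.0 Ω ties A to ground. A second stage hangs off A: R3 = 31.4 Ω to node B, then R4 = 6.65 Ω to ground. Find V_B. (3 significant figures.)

V_B ≈ 0.676 mV

The second stage (R3 + R4 = 38.05 Ω) loads node A in parallel with R2.
Effective lower resistance at A: R2 ‖ 38.05 = 15.09 Ω.
First divider: V_A = V_supply · 15.09/(2.39 + 15.09) = 3.867 mV.
Stage 2 is unloaded, so V_B = V_A · R4/(R3+R4) = 3.867 × 6.65/38.05 = 0.6759 mV.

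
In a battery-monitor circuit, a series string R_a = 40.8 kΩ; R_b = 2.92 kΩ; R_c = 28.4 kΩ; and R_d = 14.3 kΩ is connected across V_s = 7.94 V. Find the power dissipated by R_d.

P ≈ 0.121 mW

The common current is I = 7.94/86.42 = 0.09188 mA.
P = I²R = 0.008441 × 14.3 = 0.1207 mW.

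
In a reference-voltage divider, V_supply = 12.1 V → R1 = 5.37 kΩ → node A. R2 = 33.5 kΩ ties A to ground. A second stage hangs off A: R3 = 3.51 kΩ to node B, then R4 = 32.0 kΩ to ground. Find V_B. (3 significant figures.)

Node A sees R2 in parallel with the series input of stage 2, R3 + R4 = 35.51 kΩ.
R2 ‖ (R3+R4) = 17.24 kΩ.
V_A = 12.1 × 17.24/(5.37 + 17.24) = 9.226 V.
Stage 2 is unloaded, so V_B = V_A · R4/(R3+R4) = 9.226 × 32.0/35.51 = 8.314 V.

V_B ≈ 8.31 V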